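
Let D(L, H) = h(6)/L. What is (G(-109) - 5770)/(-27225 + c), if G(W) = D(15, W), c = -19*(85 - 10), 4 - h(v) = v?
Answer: 43276/214875 ≈ 0.20140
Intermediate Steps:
h(v) = 4 - v
c = -1425 (c = -19*75 = -1425)
D(L, H) = -2/L (D(L, H) = (4 - 1*6)/L = (4 - 6)/L = -2/L)
G(W) = -2/15
(G(-109) - 5770)/(-27225 + c) = (-2/15 - 5770)/(-27225 - 1425) = -86552/15/(-28650) = -86552/15*(-1/28650) = 43276/214875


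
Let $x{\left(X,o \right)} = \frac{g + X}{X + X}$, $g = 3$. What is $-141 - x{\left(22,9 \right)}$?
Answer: $- \frac{6229}{44} \approx -141.57$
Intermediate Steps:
$x{\left(X,o \right)} = \frac{3 + X}{2 X}$ ($x{\left(X,o \right)} = \frac{3 + X}{X + X} = \frac{3 + X}{2 X}$)
$-141 - x{\left(22,9 \right)} = -141 - \frac{3 + 22}{2 \cdot 22} = -141 - \frac{1}{2} \cdot \frac{1}{22} \cdot 25 = -141 - \frac{25}{44} = - \frac{6229}{44}$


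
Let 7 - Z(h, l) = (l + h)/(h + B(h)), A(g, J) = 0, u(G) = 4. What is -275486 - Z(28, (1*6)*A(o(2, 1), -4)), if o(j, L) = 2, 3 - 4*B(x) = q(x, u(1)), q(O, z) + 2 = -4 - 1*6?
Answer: -34987499/127 ≈ -2.7549e+5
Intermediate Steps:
q(O, z) = -12 (q(O, z) = -2 + (-4 - 1*6) = -2 + (-4 - 6) = -2 - 10 = -12)
B(x) = 15/4 (B(x) = 3/4 - 1/4*(-12) = 3/4 + 3 = 15/4)
Z(h, l) = 7 - (h + l)/(15/4 + h) (Z(h, l) = 7 - (l + h)/(h + 15/4) = 7 - (h + l)/(15/4 + h))
-275486 - Z(28, (1*6)*A(o(2, 1), -4)) = -275486 - (105 - 4*1*6*0 + 24*28)/(15 + 4*28) = -275486 - (105 - 24*0 + 672)/(15 + 112) = -275486 - (105 - 4*0 + 672)/127 = -275486 - (105 + 0 + 672)/127 = -275486 - 777/127 = -34987499/127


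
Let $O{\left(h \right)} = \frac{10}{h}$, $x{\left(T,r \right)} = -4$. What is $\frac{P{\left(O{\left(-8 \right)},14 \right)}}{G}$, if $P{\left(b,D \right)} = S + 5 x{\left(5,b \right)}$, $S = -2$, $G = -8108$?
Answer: $\frac{11}{4054} \approx 0.0027134$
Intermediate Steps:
$P{\left(b,D \right)} = -22$ ($P{\left(b,D \right)} = -2 + 5 \left(-4\right) = -2 - 20 = -22$)
$\frac{P{\left(O{\left(-8 \right)},14 \right)}}{G} = - \frac{22}{-8108} = \left(-22\right) \left(- \frac{1}{8108}\right) = \frac{11}{4054}$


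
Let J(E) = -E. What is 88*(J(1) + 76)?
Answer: 6600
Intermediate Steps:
88*(J(1) + 76) = 88*(-1*1 + 76) = 88*(-1 + 76) = 88*75 = 6600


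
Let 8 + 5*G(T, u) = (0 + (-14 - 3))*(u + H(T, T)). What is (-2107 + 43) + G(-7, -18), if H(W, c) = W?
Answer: -9903/5 ≈ -1980.6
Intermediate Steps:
G(T, u) = -8/5 - 17*T/5 - 17*u/5 (G(T, u) = -8/5 + ((0 + (-14 - 3))*(u + T))/5 = -8/5 + ((0 - 17)*(T + u))/5 = -8/5 + (-17*(T + u))/5 = -8/5 + (-17*T - 17*u)/5 = -8/5 + (-17*T/5 - 17*u/5) = -8/5 - 17*T/5 - 17*u/5)
(-2107 + 43) + G(-7, -18) = (-2107 + 43) + (-8/5 - 17/5*(-7) - 17/5*(-18)) = -2064 + (-8/5 + 119/5 + 306/5) = -2064 + 417/5 = -9903/5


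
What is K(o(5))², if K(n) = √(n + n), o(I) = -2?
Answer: -4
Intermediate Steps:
K(n) = √2*√n (K(n) = √(2*n) = √2*√n)
K(o(5))² = (√2*√(-2))² = (√2*(I*√2))² = (2*I)² = -4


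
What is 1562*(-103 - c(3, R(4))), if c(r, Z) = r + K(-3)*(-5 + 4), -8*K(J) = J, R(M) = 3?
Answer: -659945/4 ≈ -1.6499e+5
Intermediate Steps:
K(J) = -J/8
c(r, Z) = -3/8 + r (c(r, Z) = r + (-1/8*(-3))*(-5 + 4) = r + (3/8)*(-1) = r - 3/8 = -3/8 + r)
1562*(-103 - c(3, R(4))) = 1562*(-103 - (-3/8 + 3)) = 1562*(-103 - 1*21/8) = 1562*(-103 - 21/8) = 1562*(-845/8) = -659945/4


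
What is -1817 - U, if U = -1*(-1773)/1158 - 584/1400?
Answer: -122813597/67550 ≈ -1818.1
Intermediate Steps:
U = 75247/67550 (U = 1773*(1/1158) - 584*1/1400 = 591/386 - 73/175 = 75247/67550 ≈ 1.1139)
-1817 - U = -1817 - 1*75247/67550 = -1817 - 75247/67550 = -122813597/67550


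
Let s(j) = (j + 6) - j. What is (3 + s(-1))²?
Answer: 81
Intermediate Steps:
s(j) = 6 (s(j) = (6 + j) - j = 6)
(3 + s(-1))² = (3 + 6)² = 9² = 81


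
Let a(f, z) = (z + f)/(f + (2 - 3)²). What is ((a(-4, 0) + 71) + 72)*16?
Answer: 6928/3 ≈ 2309.3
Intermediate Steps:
a(f, z) = (f + z)/(1 + f) (a(f, z) = (f + z)/(f + (-1)²) = (f + z)/(f + 1) = (f + z)/(1 + f))
((a(-4, 0) + 71) + 72)*16 = (((-4 + 0)/(1 - 4) + 71) + 72)*16 = ((-4/(-3) + 71) + 72)*16 = ((-⅓*(-4) + 71) + 72)*16 = ((4/3 + 71) + 72)*16 = (217/3 + 72)*16 = (433/3)*16 = 6928/3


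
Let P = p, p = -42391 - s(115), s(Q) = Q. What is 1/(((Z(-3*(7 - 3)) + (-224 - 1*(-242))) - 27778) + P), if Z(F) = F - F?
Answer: -1/70266 ≈ -1.4232e-5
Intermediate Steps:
Z(F) = 0
p = -42506 (p = -42391 - 1*115 = -42391 - 115 = -42506)
P = -42506
1/(((Z(-3*(7 - 3)) + (-224 - 1*(-242))) - 27778) + P) = 1/(((0 + (-224 - 1*(-242))) - 27778) - 42506) = 1/(((0 + (-224 + 242)) - 27778) - 42506) = 1/(((0 + 18) - 27778) - 42506) = 1/((18 - 27778) - 42506) = 1/(-27760 - 42506) = 1/(-70266) = -1/70266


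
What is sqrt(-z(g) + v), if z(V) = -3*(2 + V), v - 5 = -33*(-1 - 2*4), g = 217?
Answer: sqrt(959) ≈ 30.968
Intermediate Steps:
v = 302 (v = 5 - 33*(-1 - 2*4) = 5 - 33*(-1 - 8) = 5 - 33*(-9) = 5 + 297 = 302)
z(V) = -6 - 3*V
sqrt(-z(g) + v) = sqrt(-(-6 - 3*217) + 302) = sqrt(-(-6 - 651) + 302) = sqrt(-1*(-657) + 302) = sqrt(657 + 302) = sqrt(959)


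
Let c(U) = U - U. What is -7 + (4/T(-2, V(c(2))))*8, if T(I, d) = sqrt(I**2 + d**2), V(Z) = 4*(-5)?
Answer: -7 + 16*sqrt(101)/101 ≈ -5.4079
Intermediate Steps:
c(U) = 0
V(Z) = -20
-7 + (4/T(-2, V(c(2))))*8 = -7 + (4/(sqrt((-2)**2 + (-20)**2)))*8 = -7 + (4/(sqrt(4 + 400)))*8 = -7 + (4/(sqrt(404)))*8 = -7 + (4/((2*sqrt(101))))*8 = -7 + (4*(sqrt(101)/202))*8 = -7 + (2*sqrt(101)/101)*8 = -7 + 16*sqrt(101)/101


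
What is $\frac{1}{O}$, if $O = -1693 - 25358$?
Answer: $- \frac{1}{27051} \approx -3.6967 \cdot 10^{-5}$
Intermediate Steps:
$O = -27051$ ($O = -1693 - 25358 = -27051$)
$\frac{1}{O} = \frac{1}{-27051} = - \frac{1}{27051}$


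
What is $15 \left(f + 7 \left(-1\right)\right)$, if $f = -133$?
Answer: $-2100$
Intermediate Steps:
$15 \left(f + 7 \left(-1\right)\right) = 15 \left(-133 + 7 \left(-1\right)\right) = 15 \left(-133 - 7\right) = 15 \left(-140\right) = -2100$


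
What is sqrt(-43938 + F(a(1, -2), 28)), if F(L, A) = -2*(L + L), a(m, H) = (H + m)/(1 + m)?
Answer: 4*I*sqrt(2746) ≈ 209.61*I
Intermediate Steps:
a(m, H) = (H + m)/(1 + m)
F(L, A) = -4*L
sqrt(-43938 + F(a(1, -2), 28)) = sqrt(-43938 - 4*(-2 + 1)/(1 + 1)) = sqrt(-43938 - 4*(-1)/2) = sqrt(-43938 - 2*(-1)) = sqrt(-43938 - 4*(-1/2)) = sqrt(-43938 + 2) = sqrt(-43936) = 4*I*sqrt(2746)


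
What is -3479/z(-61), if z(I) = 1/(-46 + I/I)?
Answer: 156555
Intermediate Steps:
z(I) = -1/45 (z(I) = 1/(-46 + 1) = 1/(-45) = -1/45)
-3479/z(-61) = -3479/(-1/45) = -3479*(-45) = 156555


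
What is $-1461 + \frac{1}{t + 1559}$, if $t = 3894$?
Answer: $- \frac{7966832}{5453} \approx -1461.0$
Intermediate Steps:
$-1461 + \frac{1}{t + 1559} = -1461 + \frac{1}{3894 + 1559} = -1461 + \frac{1}{5453} = - \frac{7966832}{5453}$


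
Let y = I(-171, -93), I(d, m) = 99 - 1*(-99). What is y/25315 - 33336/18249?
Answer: -280095846/153991145 ≈ -1.8189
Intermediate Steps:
I(d, m) = 198 (I(d, m) = 99 + 99 = 198)
y = 198
y/25315 - 33336/18249 = 198/25315 - 33336/18249 = 198*(1/25315) - 33336*1/18249 = 198/25315 - 11112/6083 = -280095846/153991145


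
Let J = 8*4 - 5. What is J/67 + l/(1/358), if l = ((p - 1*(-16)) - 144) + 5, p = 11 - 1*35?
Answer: -3525915/67 ≈ -52626.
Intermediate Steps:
p = -24 (p = 11 - 35 = -24)
J = 27 (J = 32 - 5 = 27)
l = -147 (l = ((-24 - 1*(-16)) - 144) + 5 = ((-24 + 16) - 144) + 5 = (-8 - 144) + 5 = -152 + 5 = -147)
J/67 + l/(1/358) = 27/67 - 147/(1/358) = 27*(1/67) - 147/1/358 = 27/67 - 147*358 = 27/67 - 52626 = -3525915/67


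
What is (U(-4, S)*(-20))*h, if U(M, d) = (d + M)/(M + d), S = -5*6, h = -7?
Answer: 140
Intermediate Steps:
S = -30
U(M, d) = 1 (U(M, d) = (M + d)/(M + d) = 1)
(U(-4, S)*(-20))*h = (1*(-20))*(-7) = -20*(-7) = 140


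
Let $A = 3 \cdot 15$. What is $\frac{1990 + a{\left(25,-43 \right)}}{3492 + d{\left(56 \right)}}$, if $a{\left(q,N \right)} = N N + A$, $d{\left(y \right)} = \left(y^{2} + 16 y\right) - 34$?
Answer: $\frac{1942}{3745} \approx 0.51856$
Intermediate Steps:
$A = 45$
$d{\left(y \right)} = -34 + y^{2} + 16 y$
$a{\left(q,N \right)} = 45 + N^{2}$ ($a{\left(q,N \right)} = N N + 45 = N^{2} + 45 = 45 + N^{2}$)
$\frac{1990 + a{\left(25,-43 \right)}}{3492 + d{\left(56 \right)}} = \frac{1990 + \left(45 + \left(-43\right)^{2}\right)}{3492 + \left(-34 + 56^{2} + 16 \cdot 56\right)} = \frac{1990 + \left(45 + 1849\right)}{3492 + \left(-34 + 3136 + 896\right)} = \frac{1990 + 1894}{3492 + 3998} = \frac{3884}{7490} = 3884 \cdot \frac{1}{7490} = \frac{1942}{3745}$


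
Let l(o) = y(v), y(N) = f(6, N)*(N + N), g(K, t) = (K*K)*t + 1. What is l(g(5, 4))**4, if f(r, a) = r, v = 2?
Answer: 331776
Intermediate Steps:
g(K, t) = 1 + t*K**2 (g(K, t) = K**2*t + 1 = t*K**2 + 1 = 1 + t*K**2)
y(N) = 12*N (y(N) = 6*(N + N) = 6*(2*N) = 12*N)
l(o) = 24 (l(o) = 12*2 = 24)
l(g(5, 4))**4 = 24**4 = 331776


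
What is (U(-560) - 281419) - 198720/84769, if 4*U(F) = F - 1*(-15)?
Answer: -95469422829/339076 ≈ -2.8156e+5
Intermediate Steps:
U(F) = 15/4 + F/4 (U(F) = (F - 1*(-15))/4 = (F + 15)/4 = (15 + F)/4 = 15/4 + F/4)
(U(-560) - 281419) - 198720/84769 = ((15/4 + (¼)*(-560)) - 281419) - 198720/84769 = ((15/4 - 140) - 281419) - 198720*1/84769 = (-545/4 - 281419) - 198720/84769 = -1126221/4 - 198720/84769 = -95469422829/339076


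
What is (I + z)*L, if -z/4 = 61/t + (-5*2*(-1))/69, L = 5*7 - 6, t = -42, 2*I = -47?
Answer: -170607/322 ≈ -529.83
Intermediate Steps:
I = -47/2 (I = (½)*(-47) = -47/2 ≈ -23.500)
L = 29 (L = 35 - 6 = 29)
z = 842/161 (z = -4*(61/(-42) + (-5*2*(-1))/69) = -4*(61*(-1/42) - 10*(-1)*(1/69)) = -4*(-61/42 + 10*(1/69)) = -4*(-61/42 + 10/69) = -4*(-421/322) = 842/161 ≈ 5.2298)
(I + z)*L = (-47/2 + 842/161)*29 = -5883/322*29 = -170607/322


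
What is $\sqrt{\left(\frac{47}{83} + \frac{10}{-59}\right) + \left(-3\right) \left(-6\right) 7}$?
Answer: $\frac{\sqrt{3031071605}}{4897} \approx 11.243$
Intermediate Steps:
$\sqrt{\left(\frac{47}{83} + \frac{10}{-59}\right) + \left(-3\right) \left(-6\right) 7} = \sqrt{\left(47 \cdot \frac{1}{83} + 10 \left(- \frac{1}{59}\right)\right) + 18 \cdot 7} = \sqrt{\left(\frac{47}{83} - \frac{10}{59}\right) + 126} = \sqrt{\frac{1943}{4897} + 126} = \sqrt{\frac{618965}{4897}} = \frac{\sqrt{3031071605}}{4897}$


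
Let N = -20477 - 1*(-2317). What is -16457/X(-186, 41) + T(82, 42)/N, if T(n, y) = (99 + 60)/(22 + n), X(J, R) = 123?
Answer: -31081368037/232302720 ≈ -133.80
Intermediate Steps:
N = -18160 (N = -20477 + 2317 = -18160)
T(n, y) = 159/(22 + n)
-16457/X(-186, 41) + T(82, 42)/N = -16457/123 + (159/(22 + 82))/(-18160) = -16457*1/123 + (159/104)*(-1/18160) = -16457/123 + (159*(1/104))*(-1/18160) = -16457/123 + (159/104)*(-1/18160) = -16457/123 - 159/1888640 = -31081368037/232302720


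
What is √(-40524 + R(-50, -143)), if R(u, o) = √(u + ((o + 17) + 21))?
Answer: √(-40524 + I*√155) ≈ 0.031 + 201.31*I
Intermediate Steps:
R(u, o) = √(38 + o + u) (R(u, o) = √(u + ((17 + o) + 21)) = √(u + (38 + o)) = √(38 + o + u))
√(-40524 + R(-50, -143)) = √(-40524 + √(38 - 143 - 50)) = √(-40524 + √(-155)) = √(-40524 + I*√155)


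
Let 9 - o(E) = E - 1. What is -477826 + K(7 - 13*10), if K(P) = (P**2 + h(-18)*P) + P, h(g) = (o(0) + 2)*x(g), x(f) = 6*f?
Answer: -303412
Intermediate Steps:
o(E) = 10 - E (o(E) = 9 - (E - 1) = 9 - (-1 + E) = 9 + (1 - E) = 10 - E)
h(g) = 72*g (h(g) = ((10 - 1*0) + 2)*(6*g) = ((10 + 0) + 2)*(6*g) = (10 + 2)*(6*g) = 12*(6*g) = 72*g)
K(P) = P**2 - 1295*P (K(P) = (P**2 + (72*(-18))*P) + P = (P**2 - 1296*P) + P = P**2 - 1295*P)
-477826 + K(7 - 13*10) = -477826 + (7 - 13*10)*(-1295 + (7 - 13*10)) = -477826 + (7 - 130)*(-1295 + (7 - 130)) = -477826 - 123*(-1295 - 123) = -477826 - 123*(-1418) = -477826 + 174414 = -303412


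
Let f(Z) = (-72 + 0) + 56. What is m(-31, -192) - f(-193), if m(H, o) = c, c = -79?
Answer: -63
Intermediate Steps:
f(Z) = -16 (f(Z) = -72 + 56 = -16)
m(H, o) = -79
m(-31, -192) - f(-193) = -79 - 1*(-16) = -79 + 16 = -63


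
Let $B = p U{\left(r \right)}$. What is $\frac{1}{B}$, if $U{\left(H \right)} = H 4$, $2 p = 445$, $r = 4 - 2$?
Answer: $\frac{1}{1780} \approx 0.0005618$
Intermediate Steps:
$r = 2$
$p = \frac{445}{2}$ ($p = \frac{1}{2} \cdot 445 = \frac{445}{2} \approx 222.5$)
$U{\left(H \right)} = 4 H$
$B = 1780$ ($B = \frac{445 \cdot 4 \cdot 2}{2} = \frac{445}{2} \cdot 8 = 1780$)
$\frac{1}{B} = \frac{1}{1780}$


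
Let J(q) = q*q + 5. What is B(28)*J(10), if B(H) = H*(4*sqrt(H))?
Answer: 23520*sqrt(7) ≈ 62228.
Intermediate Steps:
J(q) = 5 + q**2 (J(q) = q**2 + 5 = 5 + q**2)
B(H) = 4*H**(3/2)
B(28)*J(10) = (4*28**(3/2))*(5 + 10**2) = (4*(56*sqrt(7)))*(5 + 100) = (224*sqrt(7))*105 = 23520*sqrt(7)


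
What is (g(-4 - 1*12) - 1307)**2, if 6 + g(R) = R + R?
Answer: 1809025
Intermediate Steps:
g(R) = -6 + 2*R (g(R) = -6 + (R + R) = -6 + 2*R)
(g(-4 - 1*12) - 1307)**2 = ((-6 + 2*(-4 - 1*12)) - 1307)**2 = ((-6 + 2*(-4 - 12)) - 1307)**2 = ((-6 + 2*(-16)) - 1307)**2 = ((-6 - 32) - 1307)**2 = (-38 - 1307)**2 = (-1345)**2 = 1809025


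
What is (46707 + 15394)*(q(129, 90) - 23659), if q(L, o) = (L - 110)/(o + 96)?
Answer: -273278866055/186 ≈ -1.4692e+9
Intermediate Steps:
q(L, o) = (-110 + L)/(96 + o)
(46707 + 15394)*(q(129, 90) - 23659) = (46707 + 15394)*((-110 + 129)/(96 + 90) - 23659) = 62101*(19/186 - 23659) = 62101*(-4400555/186) = -273278866055/186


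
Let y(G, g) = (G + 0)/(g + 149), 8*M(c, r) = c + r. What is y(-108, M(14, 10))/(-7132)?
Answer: 27/271016 ≈ 9.9625e-5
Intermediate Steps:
M(c, r) = c/8 + r/8 (M(c, r) = (c + r)/8 = c/8 + r/8)
y(G, g) = G/(149 + g)
y(-108, M(14, 10))/(-7132) = -108/(149 + ((⅛)*14 + (⅛)*10))/(-7132) = -108/(149 + (7/4 + 5/4))*(-1/7132) = -108/(149 + 3)*(-1/7132) = -108/152*(-1/7132) = -108*1/152*(-1/7132) = -27/38*(-1/7132) = 27/271016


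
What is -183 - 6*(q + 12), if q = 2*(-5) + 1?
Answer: -201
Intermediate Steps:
q = -9 (q = -10 + 1 = -9)
-183 - 6*(q + 12) = -183 - 6*(-9 + 12) = -183 - 6*3 = -183 - 18 = -201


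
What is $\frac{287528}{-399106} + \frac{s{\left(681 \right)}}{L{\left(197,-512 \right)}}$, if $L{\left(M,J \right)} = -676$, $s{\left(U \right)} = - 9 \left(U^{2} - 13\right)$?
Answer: $\frac{208195889333}{33724457} \approx 6173.4$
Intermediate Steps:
$s{\left(U \right)} = 117 - 9 U^{2}$ ($s{\left(U \right)} = - 9 \left(-13 + U^{2}\right) = 117 - 9 U^{2}$)
$\frac{287528}{-399106} + \frac{s{\left(681 \right)}}{L{\left(197,-512 \right)}} = \frac{287528}{-399106} + \frac{117 - 9 \cdot 681^{2}}{-676} = 287528 \left(- \frac{1}{399106}\right) + \left(117 - 4173849\right) \left(- \frac{1}{676}\right) = - \frac{143764}{199553} + \left(117 - 4173849\right) \left(- \frac{1}{676}\right) = - \frac{143764}{199553} - - \frac{1043433}{169} = - \frac{143764}{199553} + \frac{1043433}{169} = \frac{208195889333}{33724457}$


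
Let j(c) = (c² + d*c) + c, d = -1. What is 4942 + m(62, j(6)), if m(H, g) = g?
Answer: 4978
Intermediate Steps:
j(c) = c² (j(c) = (c² - c) + c = c²)
4942 + m(62, j(6)) = 4942 + 6² = 4942 + 36 = 4978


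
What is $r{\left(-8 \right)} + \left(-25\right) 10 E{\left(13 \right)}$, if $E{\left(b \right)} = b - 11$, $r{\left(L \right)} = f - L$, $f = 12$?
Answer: $-480$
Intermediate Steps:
$r{\left(L \right)} = 12 - L$
$E{\left(b \right)} = -11 + b$
$r{\left(-8 \right)} + \left(-25\right) 10 E{\left(13 \right)} = \left(12 - -8\right) + \left(-25\right) 10 \left(-11 + 13\right) = \left(12 + 8\right) - 500 = 20 - 500 = -480$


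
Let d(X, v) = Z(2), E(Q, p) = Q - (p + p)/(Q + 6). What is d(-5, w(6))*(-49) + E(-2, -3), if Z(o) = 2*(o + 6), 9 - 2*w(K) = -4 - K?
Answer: -1569/2 ≈ -784.50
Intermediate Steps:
w(K) = 13/2 + K/2 (w(K) = 9/2 - (-4 - K)/2 = 9/2 + (2 + K/2) = 13/2 + K/2)
E(Q, p) = Q - 2*p/(6 + Q)
Z(o) = 12 + 2*o (Z(o) = 2*(6 + o) = 12 + 2*o)
d(X, v) = 16 (d(X, v) = 12 + 2*2 = 12 + 4 = 16)
d(-5, w(6))*(-49) + E(-2, -3) = 16*(-49) + ((-2)² - 2*(-3) + 6*(-2))/(6 - 2) = -784 + (4 + 6 - 12)/4 = -784 + (¼)*(-2) = -784 - ½ = -1569/2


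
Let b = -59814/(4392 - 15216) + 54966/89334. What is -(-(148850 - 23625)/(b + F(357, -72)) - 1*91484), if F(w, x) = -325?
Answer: 156029615534872/1712893163 ≈ 91091.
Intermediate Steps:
b = 164954885/26859756 (b = -59814/(-10824) + 54966*(1/89334) = -59814*(-1/10824) + 9161/14889 = 9969/1804 + 9161/14889 = 164954885/26859756 ≈ 6.1413)
-(-(148850 - 23625)/(b + F(357, -72)) - 1*91484) = -(-(148850 - 23625)/(164954885/26859756 - 325) - 1*91484) = -(-125225/(-8564465815/26859756) - 91484) = -(-125225*(-26859756)/8564465815 - 91484) = -(-1*(-672702589020/1712893163) - 91484) = -(672702589020/1712893163 - 91484) = -1*(-156029615534872/1712893163) = 156029615534872/1712893163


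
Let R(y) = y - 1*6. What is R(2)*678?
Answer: -2712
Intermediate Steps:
R(y) = -6 + y (R(y) = y - 6 = -6 + y)
R(2)*678 = (-6 + 2)*678 = -4*678 = -2712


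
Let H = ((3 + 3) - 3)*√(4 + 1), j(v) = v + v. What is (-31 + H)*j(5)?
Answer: -310 + 30*√5 ≈ -242.92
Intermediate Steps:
j(v) = 2*v
H = 3*√5 (H = (6 - 3)*√5 = 3*√5 ≈ 6.7082)
(-31 + H)*j(5) = (-31 + 3*√5)*(2*5) = (-31 + 3*√5)*10 = -310 + 30*√5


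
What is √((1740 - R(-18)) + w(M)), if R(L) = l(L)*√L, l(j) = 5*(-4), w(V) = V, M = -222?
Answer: √(1518 + 60*I*√2) ≈ 38.977 + 1.0885*I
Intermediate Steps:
l(j) = -20
R(L) = -20*√L
√((1740 - R(-18)) + w(M)) = √((1740 - (-20)*√(-18)) - 222) = √((1740 - (-20)*3*I*√2) - 222) = √((1740 - (-60)*I*√2) - 222) = √((1740 + 60*I*√2) - 222) = √(1518 + 60*I*√2)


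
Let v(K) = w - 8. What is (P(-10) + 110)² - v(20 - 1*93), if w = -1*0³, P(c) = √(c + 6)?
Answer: 12104 + 440*I ≈ 12104.0 + 440.0*I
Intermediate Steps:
P(c) = √(6 + c)
w = 0 (w = -1*0 = 0)
v(K) = -8 (v(K) = 0 - 8 = -8)
(P(-10) + 110)² - v(20 - 1*93) = (√(6 - 10) + 110)² - 1*(-8) = (√(-4) + 110)² + 8 = (2*I + 110)² + 8 = (110 + 2*I)² + 8 = 8 + (110 + 2*I)²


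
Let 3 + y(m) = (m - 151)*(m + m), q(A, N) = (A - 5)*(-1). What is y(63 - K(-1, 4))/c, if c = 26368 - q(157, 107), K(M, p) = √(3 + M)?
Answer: -11087/26520 + 5*√2/2652 ≈ -0.41540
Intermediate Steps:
q(A, N) = 5 - A (q(A, N) = (-5 + A)*(-1) = 5 - A)
y(m) = -3 + 2*m*(-151 + m) (y(m) = -3 + (m - 151)*(m + m) = -3 + (-151 + m)*(2*m) = -3 + 2*m*(-151 + m))
c = 26520 (c = 26368 - (5 - 1*157) = 26368 - (5 - 157) = 26368 - 1*(-152) = 26368 + 152 = 26520)
y(63 - K(-1, 4))/c = (-3 - 302*(63 - √(3 - 1)) + 2*(63 - √(3 - 1))²)/26520 = (-3 - 302*(63 - √2) + 2*(63 - √2)²)*(1/26520) = (-3 + (-19026 + 302*√2) + 2*(63 - √2)²)*(1/26520) = (-19029 + 2*(63 - √2)² + 302*√2)*(1/26520) = -6343/8840 + (63 - √2)²/13260 + 151*√2/13260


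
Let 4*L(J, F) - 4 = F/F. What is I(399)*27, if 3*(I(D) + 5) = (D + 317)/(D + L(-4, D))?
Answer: -190359/1601 ≈ -118.90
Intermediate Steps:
L(J, F) = 5/4 (L(J, F) = 1 + (F/F)/4 = 1 + (1/4)*1 = 1 + 1/4 = 5/4)
I(D) = -5 + (317 + D)/(3*(5/4 + D)) (I(D) = -5 + ((D + 317)/(D + 5/4))/3 = -5 + ((317 + D)/(5/4 + D))/3 = -5 + (317 + D)/(3*(5/4 + D)))
I(399)*27 = ((1193 - 56*399)/(3*(5 + 4*399)))*27 = ((1193 - 22344)/(3*(5 + 1596)))*27 = ((1/3)*(-21151)/1601)*27 = ((1/3)*(1/1601)*(-21151))*27 = -21151/4803*27 = -190359/1601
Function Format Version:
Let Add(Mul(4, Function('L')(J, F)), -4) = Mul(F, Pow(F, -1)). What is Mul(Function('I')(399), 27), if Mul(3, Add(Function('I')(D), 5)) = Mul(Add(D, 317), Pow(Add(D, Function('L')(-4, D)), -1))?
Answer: Rational(-190359, 1601) ≈ -118.90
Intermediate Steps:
Function('L')(J, F) = Rational(5, 4) (Function('L')(J, F) = Add(1, Mul(Rational(1, 4), Mul(F, Pow(F, -1)))) = Add(1, Mul(Rational(1, 4), 1)) = Add(1, Rational(1, 4)) = Rational(5, 4))
Function('I')(D) = Add(-5, Mul(Rational(1, 3), Pow(Add(Rational(5, 4), D), -1), Add(317, D))) (Function('I')(D) = Add(-5, Mul(Rational(1, 3), Mul(Add(D, 317), Pow(Add(D, Rational(5, 4)), -1)))) = Add(-5, Mul(Rational(1, 3), Mul(Add(317, D), Pow(Add(Rational(5, 4), D), -1)))) = Add(-5, Mul(Rational(1, 3), Mul(Pow(Add(Rational(5, 4), D), -1), Add(317, D)))) = Add(-5, Mul(Rational(1, 3), Pow(Add(Rational(5, 4), D), -1), Add(317, D))))
Mul(Function('I')(399), 27) = Mul(Mul(Rational(1, 3), Pow(Add(5, Mul(4, 399)), -1), Add(1193, Mul(-56, 399))), 27) = Mul(Mul(Rational(1, 3), Pow(Add(5, 1596), -1), Add(1193, -22344)), 27) = Mul(Mul(Rational(1, 3), Pow(1601, -1), -21151), 27) = Mul(Mul(Rational(1, 3), Rational(1, 1601), -21151), 27) = Mul(Rational(-21151, 4803), 27) = Rational(-190359, 1601)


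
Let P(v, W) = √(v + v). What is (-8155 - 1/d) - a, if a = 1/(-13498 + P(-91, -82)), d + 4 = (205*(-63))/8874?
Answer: -443999539833524/54446293583 + I*√182/182196186 ≈ -8154.8 + 7.4045e-8*I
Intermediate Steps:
P(v, W) = √2*√v (P(v, W) = √(2*v) = √2*√v)
d = -5379/986 (d = -4 + (205*(-63))/8874 = -4 - 12915*1/8874 = -4 - 1435/986 = -5379/986 ≈ -5.4554)
a = 1/(-13498 + I*√182) (a = 1/(-13498 + √2*√(-91)) = 1/(-13498 + √2*(I*√91)) = 1/(-13498 + I*√182) ≈ -7.4085e-5 - 7.4e-8*I)
(-8155 - 1/d) - a = (-8155 - 1/(-5379/986)) - (-6749/91098093 - I*√182/182196186) = (-8155 - 1*(-986/5379)) + (6749/91098093 + I*√182/182196186) = (-8155 + 986/5379) + (6749/91098093 + I*√182/182196186) = -43864759/5379 + (6749/91098093 + I*√182/182196186) = -443999539833524/54446293583 + I*√182/182196186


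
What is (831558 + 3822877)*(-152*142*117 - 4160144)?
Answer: -31117094868320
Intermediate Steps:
(831558 + 3822877)*(-152*142*117 - 4160144) = 4654435*(-21584*117 - 4160144) = 4654435*(-2525328 - 4160144) = 4654435*(-6685472) = -31117094868320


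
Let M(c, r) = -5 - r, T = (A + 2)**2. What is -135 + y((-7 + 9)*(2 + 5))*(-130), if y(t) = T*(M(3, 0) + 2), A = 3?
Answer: 9615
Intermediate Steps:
T = 25 (T = (3 + 2)**2 = 5**2 = 25)
y(t) = -75 (y(t) = 25*((-5 - 1*0) + 2) = 25*((-5 + 0) + 2) = 25*(-5 + 2) = 25*(-3) = -75)
-135 + y((-7 + 9)*(2 + 5))*(-130) = -135 - 75*(-130) = -135 + 9750 = 9615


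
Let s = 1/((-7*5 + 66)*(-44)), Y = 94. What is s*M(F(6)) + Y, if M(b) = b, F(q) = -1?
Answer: 128217/1364 ≈ 94.001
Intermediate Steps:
s = -1/1364 (s = -1/44/(-35 + 66) = -1/44/31 = (1/31)*(-1/44) = -1/1364 ≈ -0.00073314)
s*M(F(6)) + Y = -1/1364*(-1) + 94 = 1/1364 + 94 = 128217/1364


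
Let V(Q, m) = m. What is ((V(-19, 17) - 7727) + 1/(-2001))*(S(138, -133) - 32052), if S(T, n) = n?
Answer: 496540878535/2001 ≈ 2.4815e+8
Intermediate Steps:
((V(-19, 17) - 7727) + 1/(-2001))*(S(138, -133) - 32052) = ((17 - 7727) + 1/(-2001))*(-133 - 32052) = (-7710 - 1/2001)*(-32185) = -15427711/2001*(-32185) = 496540878535/2001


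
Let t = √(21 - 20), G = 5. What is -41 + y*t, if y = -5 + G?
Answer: -41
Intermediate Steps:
y = 0 (y = -5 + 5 = 0)
t = 1 (t = √1 = 1)
-41 + y*t = -41 + 0*1 = -41 + 0 = -41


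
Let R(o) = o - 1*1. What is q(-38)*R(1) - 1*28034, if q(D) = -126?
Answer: -28034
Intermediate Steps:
R(o) = -1 + o (R(o) = o - 1 = -1 + o)
q(-38)*R(1) - 1*28034 = -126*(-1 + 1) - 1*28034 = -126*0 - 28034 = 0 - 28034 = -28034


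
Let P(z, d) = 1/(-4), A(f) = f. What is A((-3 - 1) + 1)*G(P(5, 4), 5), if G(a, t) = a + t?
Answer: -57/4 ≈ -14.250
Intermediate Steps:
P(z, d) = -¼
A((-3 - 1) + 1)*G(P(5, 4), 5) = ((-3 - 1) + 1)*(-¼ + 5) = (-4 + 1)*(19/4) = -3*19/4 = -57/4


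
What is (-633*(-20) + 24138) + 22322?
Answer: 59120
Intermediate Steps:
(-633*(-20) + 24138) + 22322 = (12660 + 24138) + 22322 = 36798 + 22322 = 59120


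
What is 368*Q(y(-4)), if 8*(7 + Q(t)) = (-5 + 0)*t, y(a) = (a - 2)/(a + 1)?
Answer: -3036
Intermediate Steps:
y(a) = (-2 + a)/(1 + a)
Q(t) = -7 - 5*t/8 (Q(t) = -7 + ((-5 + 0)*t)/8 = -7 + (-5*t)/8 = -7 - 5*t/8)
368*Q(y(-4)) = 368*(-7 - 5*(-2 - 4)/(8*(1 - 4))) = 368*(-7 - 5*(-6)/(8*(-3))) = 368*(-7 - (-5)*(-6)/24) = 368*(-7 - 5/8*2) = 368*(-7 - 5/4) = 368*(-33/4) = -3036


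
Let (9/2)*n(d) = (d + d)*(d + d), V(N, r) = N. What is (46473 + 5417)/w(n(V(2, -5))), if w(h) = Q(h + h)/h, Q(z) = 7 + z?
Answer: 1660480/127 ≈ 13075.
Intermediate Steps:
n(d) = 8*d**2/9 (n(d) = 2*((d + d)*(d + d))/9 = 2*((2*d)*(2*d))/9 = 2*(4*d**2)/9 = 8*d**2/9)
w(h) = (7 + 2*h)/h (w(h) = (7 + (h + h))/h = (7 + 2*h)/h)
(46473 + 5417)/w(n(V(2, -5))) = (46473 + 5417)/(2 + 7/(((8/9)*2**2))) = 51890/(2 + 7/(((8/9)*4))) = 51890/(2 + 7/(32/9)) = 51890/(2 + 7*(9/32)) = 51890/(2 + 63/32) = 51890/(127/32) = 51890*(32/127) = 1660480/127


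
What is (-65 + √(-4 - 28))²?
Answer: 4193 - 520*I*√2 ≈ 4193.0 - 735.39*I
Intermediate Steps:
(-65 + √(-4 - 28))² = (-65 + √(-32))² = (-65 + 4*I*√2)²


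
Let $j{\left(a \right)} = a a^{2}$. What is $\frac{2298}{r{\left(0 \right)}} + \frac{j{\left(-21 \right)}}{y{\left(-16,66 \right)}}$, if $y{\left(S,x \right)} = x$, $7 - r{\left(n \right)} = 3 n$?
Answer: $\frac{28947}{154} \approx 187.97$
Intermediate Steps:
$r{\left(n \right)} = 7 - 3 n$
$j{\left(a \right)} = a^{3}$
$\frac{2298}{r{\left(0 \right)}} + \frac{j{\left(-21 \right)}}{y{\left(-16,66 \right)}} = \frac{2298}{7 - 0} + \frac{\left(-21\right)^{3}}{66} = \frac{2298}{7 + 0} - \frac{3087}{22} = \frac{2298}{7} - \frac{3087}{22} = \frac{28947}{154}$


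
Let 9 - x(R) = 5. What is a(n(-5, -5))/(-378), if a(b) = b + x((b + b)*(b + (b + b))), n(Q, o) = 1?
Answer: -5/378 ≈ -0.013228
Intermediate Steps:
x(R) = 4 (x(R) = 9 - 1*5 = 9 - 5 = 4)
a(b) = 4 + b (a(b) = b + 4 = 4 + b)
a(n(-5, -5))/(-378) = (4 + 1)/(-378) = 5*(-1/378) = -5/378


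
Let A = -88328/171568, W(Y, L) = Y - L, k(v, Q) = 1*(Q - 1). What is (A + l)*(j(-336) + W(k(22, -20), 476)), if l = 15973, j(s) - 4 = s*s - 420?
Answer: 38359319423411/21446 ≈ 1.7886e+9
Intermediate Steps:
k(v, Q) = -1 + Q (k(v, Q) = 1*(-1 + Q) = -1 + Q)
j(s) = -416 + s² (j(s) = 4 + (s*s - 420) = 4 + (s² - 420) = 4 + (-420 + s²) = -416 + s²)
A = -11041/21446 (A = -88328*1/171568 = -11041/21446 ≈ -0.51483)
(A + l)*(j(-336) + W(k(22, -20), 476)) = (-11041/21446 + 15973)*((-416 + (-336)²) + ((-1 - 20) - 1*476)) = 342545917*((-416 + 112896) + (-21 - 476))/21446 = 342545917*(112480 - 497)/21446 = (342545917/21446)*111983 = 38359319423411/21446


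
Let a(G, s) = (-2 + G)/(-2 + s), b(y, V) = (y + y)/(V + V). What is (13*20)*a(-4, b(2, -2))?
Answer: 520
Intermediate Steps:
b(y, V) = y/V (b(y, V) = (2*y)/((2*V)) = (2*y)*(1/(2*V)) = y/V)
a(G, s) = (-2 + G)/(-2 + s)
(13*20)*a(-4, b(2, -2)) = (13*20)*((-2 - 4)/(-2 + 2/(-2))) = 260*(-6/(-2 + 2*(-½))) = 260*(-6/(-2 - 1)) = 260*(-6/(-3)) = 260*(-⅓*(-6)) = 260*2 = 520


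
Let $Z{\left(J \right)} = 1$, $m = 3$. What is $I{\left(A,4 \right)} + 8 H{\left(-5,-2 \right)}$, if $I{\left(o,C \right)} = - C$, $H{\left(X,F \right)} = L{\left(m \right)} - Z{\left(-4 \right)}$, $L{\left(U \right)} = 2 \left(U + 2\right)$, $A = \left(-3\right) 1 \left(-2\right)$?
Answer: $68$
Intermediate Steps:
$A = 6$ ($A = \left(-3\right) \left(-2\right) = 6$)
$L{\left(U \right)} = 4 + 2 U$ ($L{\left(U \right)} = 2 \left(2 + U\right) = 4 + 2 U$)
$H{\left(X,F \right)} = 9$ ($H{\left(X,F \right)} = \left(4 + 2 \cdot 3\right) - 1 = \left(4 + 6\right) - 1 = 10 - 1 = 9$)
$I{\left(A,4 \right)} + 8 H{\left(-5,-2 \right)} = \left(-1\right) 4 + 8 \cdot 9 = -4 + 72 = 68$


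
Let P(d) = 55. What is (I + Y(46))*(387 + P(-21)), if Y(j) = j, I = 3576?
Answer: 1600924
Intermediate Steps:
(I + Y(46))*(387 + P(-21)) = (3576 + 46)*(387 + 55) = 3622*442 = 1600924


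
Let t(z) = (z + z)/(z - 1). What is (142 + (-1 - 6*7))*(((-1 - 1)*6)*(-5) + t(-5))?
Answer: 6105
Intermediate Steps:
t(z) = 2*z/(-1 + z) (t(z) = (2*z)/(-1 + z) = 2*z/(-1 + z))
(142 + (-1 - 6*7))*(((-1 - 1)*6)*(-5) + t(-5)) = (142 + (-1 - 6*7))*(((-1 - 1)*6)*(-5) + 2*(-5)/(-1 - 5)) = (142 + (-1 - 42))*(-2*6*(-5) + 2*(-5)/(-6)) = (142 - 43)*(-12*(-5) + 2*(-5)*(-⅙)) = 99*(60 + 5/3) = 99*(185/3) = 6105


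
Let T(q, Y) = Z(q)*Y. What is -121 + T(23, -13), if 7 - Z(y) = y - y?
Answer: -212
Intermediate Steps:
Z(y) = 7 (Z(y) = 7 - (y - y) = 7 - 1*0 = 7 + 0 = 7)
T(q, Y) = 7*Y
-121 + T(23, -13) = -121 + 7*(-13) = -121 - 91 = -212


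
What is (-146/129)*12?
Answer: -584/43 ≈ -13.581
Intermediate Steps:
(-146/129)*12 = ((1/129)*(-146))*12 = -146/129*12 = -584/43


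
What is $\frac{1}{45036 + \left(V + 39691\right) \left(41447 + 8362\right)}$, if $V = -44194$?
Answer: $- \frac{1}{224244891} \approx -4.4594 \cdot 10^{-9}$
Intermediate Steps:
$\frac{1}{45036 + \left(V + 39691\right) \left(41447 + 8362\right)} = \frac{1}{45036 + \left(-44194 + 39691\right) \left(41447 + 8362\right)} = \frac{1}{45036 - 224289927} = \frac{1}{-224244891} = - \frac{1}{224244891}$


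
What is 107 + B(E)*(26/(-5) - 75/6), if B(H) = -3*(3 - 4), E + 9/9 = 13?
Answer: 539/10 ≈ 53.900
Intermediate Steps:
E = 12 (E = -1 + 13 = 12)
B(H) = 3 (B(H) = -3*(-1) = 3)
107 + B(E)*(26/(-5) - 75/6) = 107 + 3*(26/(-5) - 75/6) = 107 + 3*(26*(-⅕) - 75*⅙) = 107 + 3*(-26/5 - 25/2) = 107 + 3*(-177/10) = 107 - 531/10 = 539/10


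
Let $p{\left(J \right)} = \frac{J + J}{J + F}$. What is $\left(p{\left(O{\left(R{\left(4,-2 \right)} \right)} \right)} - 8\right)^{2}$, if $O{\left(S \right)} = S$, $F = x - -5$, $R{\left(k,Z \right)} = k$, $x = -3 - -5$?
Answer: $\frac{6400}{121} \approx 52.893$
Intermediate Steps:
$x = 2$ ($x = -3 + 5 = 2$)
$F = 7$ ($F = 2 - -5 = 2 + 5 = 7$)
$p{\left(J \right)} = \frac{2 J}{7 + J}$ ($p{\left(J \right)} = \frac{J + J}{J + 7} = \frac{2 J}{7 + J}$)
$\left(p{\left(O{\left(R{\left(4,-2 \right)} \right)} \right)} - 8\right)^{2} = \left(2 \cdot 4 \frac{1}{7 + 4} - 8\right)^{2} = \left(2 \cdot 4 \cdot \frac{1}{11} - 8\right)^{2} = \left(\frac{8}{11} - 8\right)^{2} = \left(- \frac{80}{11}\right)^{2} = \frac{6400}{121}$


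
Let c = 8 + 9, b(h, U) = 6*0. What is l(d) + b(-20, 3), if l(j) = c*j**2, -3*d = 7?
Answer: 833/9 ≈ 92.556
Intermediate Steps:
b(h, U) = 0
d = -7/3 (d = -1/3*7 = -7/3 ≈ -2.3333)
c = 17
l(j) = 17*j**2
l(d) + b(-20, 3) = 17*(-7/3)**2 + 0 = 17*(49/9) + 0 = 833/9 + 0 = 833/9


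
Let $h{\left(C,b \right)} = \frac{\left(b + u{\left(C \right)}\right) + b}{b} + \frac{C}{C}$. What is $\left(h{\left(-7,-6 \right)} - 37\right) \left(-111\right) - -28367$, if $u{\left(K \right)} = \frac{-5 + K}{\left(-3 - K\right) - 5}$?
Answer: $32363$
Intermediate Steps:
$u{\left(K \right)} = \frac{-5 + K}{-8 - K}$
$h{\left(C,b \right)} = 1 + \frac{2 b + \frac{5 - C}{8 + C}}{b}$ ($h{\left(C,b \right)} = \frac{\left(b + \frac{5 - C}{8 + C}\right) + b}{b} + \frac{C}{C} = \frac{2 b + \frac{5 - C}{8 + C}}{b} + 1 = 1 + \frac{2 b + \frac{5 - C}{8 + C}}{b}$)
$\left(h{\left(-7,-6 \right)} - 37\right) \left(-111\right) - -28367 = \left(\frac{5 - -7 + 3 \left(-6\right) \left(8 - 7\right)}{\left(-6\right) \left(8 - 7\right)} - 37\right) \left(-111\right) - -28367 = \left(- \frac{5 + 7 + 3 \left(-6\right) 1}{6 \cdot 1} - 37\right) \left(-111\right) + 28367 = \left(\left(- \frac{1}{6}\right) 1 \left(5 + 7 - 18\right) - 37\right) \left(-111\right) + 28367 = \left(\left(- \frac{1}{6}\right) 1 \left(-6\right) - 37\right) \left(-111\right) + 28367 = \left(1 - 37\right) \left(-111\right) + 28367 = \left(-36\right) \left(-111\right) + 28367 = 3996 + 28367 = 32363$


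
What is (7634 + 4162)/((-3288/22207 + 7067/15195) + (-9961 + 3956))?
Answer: -995096891385/506548097779 ≈ -1.9645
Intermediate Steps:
(7634 + 4162)/((-3288/22207 + 7067/15195) + (-9961 + 3956)) = 11796/((-3288*1/22207 + 7067*(1/15195)) - 6005) = 11796/((-3288/22207 + 7067/15195) - 6005) = 11796/(106975709/337435365 - 6005) = 11796/(-2026192391116/337435365) = 11796*(-337435365/2026192391116) = -995096891385/506548097779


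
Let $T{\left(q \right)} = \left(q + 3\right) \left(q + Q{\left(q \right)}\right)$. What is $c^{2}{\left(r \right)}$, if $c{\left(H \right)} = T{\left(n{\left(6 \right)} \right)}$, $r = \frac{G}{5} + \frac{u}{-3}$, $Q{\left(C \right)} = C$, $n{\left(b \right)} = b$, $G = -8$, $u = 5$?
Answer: $11664$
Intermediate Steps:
$T{\left(q \right)} = 2 q \left(3 + q\right)$ ($T{\left(q \right)} = \left(q + 3\right) \left(q + q\right) = \left(3 + q\right) 2 q = 2 q \left(3 + q\right)$)
$r = - \frac{49}{15}$ ($r = - \frac{8}{5} + \frac{5}{-3} = \left(-8\right) \frac{1}{5} + 5 \left(- \frac{1}{3}\right) = - \frac{8}{5} - \frac{5}{3} = - \frac{49}{15} \approx -3.2667$)
$c{\left(H \right)} = 108$ ($c{\left(H \right)} = 2 \cdot 6 \left(3 + 6\right) = 2 \cdot 6 \cdot 9 = 108$)
$c^{2}{\left(r \right)} = 108^{2} = 11664$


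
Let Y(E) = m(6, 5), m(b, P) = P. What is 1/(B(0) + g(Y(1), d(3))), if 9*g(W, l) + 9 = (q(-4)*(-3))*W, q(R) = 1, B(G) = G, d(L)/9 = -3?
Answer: -3/8 ≈ -0.37500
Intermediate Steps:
d(L) = -27 (d(L) = 9*(-3) = -27)
Y(E) = 5
g(W, l) = -1 - W/3 (g(W, l) = -1 + ((1*(-3))*W)/9 = -1 + (-3*W)/9 = -1 - W/3)
1/(B(0) + g(Y(1), d(3))) = 1/(0 + (-1 - 1/3*5)) = 1/(0 + (-1 - 5/3)) = 1/(0 - 8/3) = 1/(-8/3) = -3/8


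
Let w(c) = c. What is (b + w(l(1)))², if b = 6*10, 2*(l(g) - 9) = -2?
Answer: 4624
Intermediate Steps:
l(g) = 8 (l(g) = 9 + (½)*(-2) = 9 - 1 = 8)
b = 60
(b + w(l(1)))² = (60 + 8)² = 68² = 4624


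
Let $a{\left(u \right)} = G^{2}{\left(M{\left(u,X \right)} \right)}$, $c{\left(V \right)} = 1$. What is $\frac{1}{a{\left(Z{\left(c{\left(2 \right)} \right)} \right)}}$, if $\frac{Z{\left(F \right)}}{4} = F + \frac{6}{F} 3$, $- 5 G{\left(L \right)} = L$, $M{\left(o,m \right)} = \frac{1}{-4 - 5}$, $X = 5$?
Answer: $2025$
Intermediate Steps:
$M{\left(o,m \right)} = - \frac{1}{9}$ ($M{\left(o,m \right)} = \frac{1}{-9} = - \frac{1}{9}$)
$G{\left(L \right)} = - \frac{L}{5}$
$Z{\left(F \right)} = 4 F + \frac{72}{F}$ ($Z{\left(F \right)} = 4 \left(F + \frac{6}{F} 3\right) = 4 \left(F + \frac{18}{F}\right) = 4 F + \frac{72}{F}$)
$a{\left(u \right)} = \frac{1}{2025}$ ($a{\left(u \right)} = \left(\left(- \frac{1}{5}\right) \left(- \frac{1}{9}\right)\right)^{2} = \left(\frac{1}{45}\right)^{2} = \frac{1}{2025}$)
$\frac{1}{a{\left(Z{\left(c{\left(2 \right)} \right)} \right)}} = \frac{1}{\frac{1}{2025}} = 2025$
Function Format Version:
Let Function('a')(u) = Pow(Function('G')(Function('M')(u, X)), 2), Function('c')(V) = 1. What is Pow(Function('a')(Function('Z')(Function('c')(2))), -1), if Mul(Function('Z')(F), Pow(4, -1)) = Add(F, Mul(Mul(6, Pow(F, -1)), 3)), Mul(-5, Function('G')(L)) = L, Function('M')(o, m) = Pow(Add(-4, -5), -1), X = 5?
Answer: 2025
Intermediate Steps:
Function('M')(o, m) = Rational(-1, 9) (Function('M')(o, m) = Pow(-9, -1) = Rational(-1, 9))
Function('G')(L) = Mul(Rational(-1, 5), L)
Function('Z')(F) = Add(Mul(4, F), Mul(72, Pow(F, -1))) (Function('Z')(F) = Mul(4, Add(F, Mul(Mul(6, Pow(F, -1)), 3))) = Mul(4, Add(F, Mul(18, Pow(F, -1)))) = Add(Mul(4, F), Mul(72, Pow(F, -1))))
Function('a')(u) = Rational(1, 2025) (Function('a')(u) = Pow(Mul(Rational(-1, 5), Rational(-1, 9)), 2) = Pow(Rational(1, 45), 2) = Rational(1, 2025))
Pow(Function('a')(Function('Z')(Function('c')(2))), -1) = Pow(Rational(1, 2025), -1) = 2025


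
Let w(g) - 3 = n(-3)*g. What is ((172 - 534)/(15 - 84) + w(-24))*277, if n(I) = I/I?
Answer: -301099/69 ≈ -4363.8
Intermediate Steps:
n(I) = 1
w(g) = 3 + g (w(g) = 3 + 1*g = 3 + g)
((172 - 534)/(15 - 84) + w(-24))*277 = ((172 - 534)/(15 - 84) + (3 - 24))*277 = (-362/(-69) - 21)*277 = (-362*(-1/69) - 21)*277 = (362/69 - 21)*277 = -1087/69*277 = -301099/69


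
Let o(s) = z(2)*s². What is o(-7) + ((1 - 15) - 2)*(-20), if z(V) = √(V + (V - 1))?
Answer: 320 + 49*√3 ≈ 404.87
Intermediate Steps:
z(V) = √(-1 + 2*V) (z(V) = √(V + (-1 + V)) = √(-1 + 2*V))
o(s) = √3*s² (o(s) = √(-1 + 2*2)*s² = √(-1 + 4)*s² = √3*s²)
o(-7) + ((1 - 15) - 2)*(-20) = √3*(-7)² + ((1 - 15) - 2)*(-20) = √3*49 + (-14 - 2)*(-20) = 49*√3 - 16*(-20) = 49*√3 + 320 = 320 + 49*√3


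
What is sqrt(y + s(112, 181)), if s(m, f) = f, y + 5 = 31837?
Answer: 3*sqrt(3557) ≈ 178.92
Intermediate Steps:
y = 31832 (y = -5 + 31837 = 31832)
sqrt(y + s(112, 181)) = sqrt(31832 + 181) = sqrt(32013) = 3*sqrt(3557)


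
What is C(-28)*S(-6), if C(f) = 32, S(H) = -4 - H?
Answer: 64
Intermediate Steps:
C(-28)*S(-6) = 32*(-4 - 1*(-6)) = 32*(-4 + 6) = 32*2 = 64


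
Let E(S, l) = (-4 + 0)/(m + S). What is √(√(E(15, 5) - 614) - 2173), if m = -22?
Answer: √(-106477 + 7*I*√30058)/7 ≈ 0.26565 + 46.616*I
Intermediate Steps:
E(S, l) = -4/(-22 + S) (E(S, l) = (-4 + 0)/(-22 + S) = -4/(-22 + S))
√(√(E(15, 5) - 614) - 2173) = √(√(-4/(-22 + 15) - 614) - 2173) = √(√(-4/(-7) - 614) - 2173) = √(√(-4*(-⅐) - 614) - 2173) = √(√(4/7 - 614) - 2173) = √(√(-4294/7) - 2173) = √(I*√30058/7 - 2173) = √(-2173 + I*√30058/7)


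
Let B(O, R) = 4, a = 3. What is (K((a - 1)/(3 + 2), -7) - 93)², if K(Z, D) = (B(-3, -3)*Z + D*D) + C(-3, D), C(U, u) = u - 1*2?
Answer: 66049/25 ≈ 2642.0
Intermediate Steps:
C(U, u) = -2 + u (C(U, u) = u - 2 = -2 + u)
K(Z, D) = -2 + D + D² + 4*Z (K(Z, D) = (4*Z + D*D) + (-2 + D) = (4*Z + D²) + (-2 + D) = (D² + 4*Z) + (-2 + D) = -2 + D + D² + 4*Z)
(K((a - 1)/(3 + 2), -7) - 93)² = ((-2 - 7 + (-7)² + 4*((3 - 1)/(3 + 2))) - 93)² = ((-2 - 7 + 49 + 4*(2/5)) - 93)² = ((-2 - 7 + 49 + 4*(2*(⅕))) - 93)² = ((-2 - 7 + 49 + 4*(⅖)) - 93)² = ((-2 - 7 + 49 + 8/5) - 93)² = (208/5 - 93)² = (-257/5)² = 66049/25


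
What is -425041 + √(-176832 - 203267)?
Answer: -425041 + I*√380099 ≈ -4.2504e+5 + 616.52*I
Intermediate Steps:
-425041 + √(-176832 - 203267) = -425041 + √(-380099) = -425041 + I*√380099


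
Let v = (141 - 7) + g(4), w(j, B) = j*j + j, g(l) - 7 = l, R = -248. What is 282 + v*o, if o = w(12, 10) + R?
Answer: -13058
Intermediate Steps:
g(l) = 7 + l
w(j, B) = j + j² (w(j, B) = j² + j = j + j²)
v = 145 (v = (141 - 7) + (7 + 4) = 134 + 11 = 145)
o = -92 (o = 12*(1 + 12) - 248 = 12*13 - 248 = 156 - 248 = -92)
282 + v*o = 282 + 145*(-92) = 282 - 13340 = -13058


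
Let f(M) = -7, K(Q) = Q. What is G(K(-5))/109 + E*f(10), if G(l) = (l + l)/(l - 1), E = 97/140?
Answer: -31619/6540 ≈ -4.8347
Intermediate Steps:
E = 97/140 (E = 97*(1/140) = 97/140 ≈ 0.69286)
G(l) = 2*l/(-1 + l) (G(l) = (2*l)/(-1 + l) = 2*l/(-1 + l))
G(K(-5))/109 + E*f(10) = (2*(-5)/(-1 - 5))/109 + (97/140)*(-7) = (2*(-5)/(-6))*(1/109) - 97/20 = (2*(-5)*(-⅙))*(1/109) - 97/20 = (5/3)*(1/109) - 97/20 = 5/327 - 97/20 = -31619/6540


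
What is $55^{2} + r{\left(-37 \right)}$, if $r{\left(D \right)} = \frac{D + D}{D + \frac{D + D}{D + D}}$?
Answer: $\frac{54487}{18} \approx 3027.1$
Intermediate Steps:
$r{\left(D \right)} = \frac{2 D}{1 + D}$ ($r{\left(D \right)} = \frac{2 D}{D + \frac{2 D}{2 D}} = \frac{2 D}{D + 2 D \frac{1}{2 D}} = \frac{2 D}{D + 1} = \frac{2 D}{1 + D}$)
$55^{2} + r{\left(-37 \right)} = 55^{2} + 2 \left(-37\right) \frac{1}{1 - 37} = 3025 + 2 \left(-37\right) \frac{1}{-36} = 3025 + 2 \left(-37\right) \left(- \frac{1}{36}\right) = 3025 + \frac{37}{18} = \frac{54487}{18}$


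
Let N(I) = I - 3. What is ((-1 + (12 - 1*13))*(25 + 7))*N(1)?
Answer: 128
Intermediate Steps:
N(I) = -3 + I
((-1 + (12 - 1*13))*(25 + 7))*N(1) = ((-1 + (12 - 1*13))*(25 + 7))*(-3 + 1) = ((-1 + (12 - 13))*32)*(-2) = ((-1 - 1)*32)*(-2) = -2*32*(-2) = -64*(-2) = 128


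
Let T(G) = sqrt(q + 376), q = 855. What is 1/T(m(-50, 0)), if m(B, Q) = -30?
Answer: sqrt(1231)/1231 ≈ 0.028502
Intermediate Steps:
T(G) = sqrt(1231) (T(G) = sqrt(855 + 376) = sqrt(1231))
1/T(m(-50, 0)) = 1/(sqrt(1231)) = sqrt(1231)/1231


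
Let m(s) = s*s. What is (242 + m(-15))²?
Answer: 218089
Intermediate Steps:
m(s) = s²
(242 + m(-15))² = (242 + (-15)²)² = (242 + 225)² = 467² = 218089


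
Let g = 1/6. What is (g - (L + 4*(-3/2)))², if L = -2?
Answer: 2401/36 ≈ 66.694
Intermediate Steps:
g = ⅙ ≈ 0.16667
(g - (L + 4*(-3/2)))² = (⅙ - (-2 + 4*(-3/2)))² = (⅙ - (-2 - 6))² = (⅙ - 1*(-8))² = (⅙ + 8)² = (49/6)² = 2401/36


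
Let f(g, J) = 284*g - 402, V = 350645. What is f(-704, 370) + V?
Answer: 150307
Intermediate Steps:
f(g, J) = -402 + 284*g
f(-704, 370) + V = (-402 + 284*(-704)) + 350645 = (-402 - 199936) + 350645 = -200338 + 350645 = 150307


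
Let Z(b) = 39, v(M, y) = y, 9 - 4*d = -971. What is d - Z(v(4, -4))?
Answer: 206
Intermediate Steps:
d = 245 (d = 9/4 - 1/4*(-971) = 9/4 + 971/4 = 245)
d - Z(v(4, -4)) = 245 - 1*39 = 245 - 39 = 206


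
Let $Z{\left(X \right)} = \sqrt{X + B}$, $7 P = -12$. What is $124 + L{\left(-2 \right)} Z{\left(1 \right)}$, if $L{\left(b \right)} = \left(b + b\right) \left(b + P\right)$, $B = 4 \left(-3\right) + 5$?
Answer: $124 + \frac{104 i \sqrt{6}}{7} \approx 124.0 + 36.392 i$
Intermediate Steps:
$B = -7$ ($B = -12 + 5 = -7$)
$P = - \frac{12}{7}$ ($P = \frac{1}{7} \left(-12\right) = - \frac{12}{7} \approx -1.7143$)
$Z{\left(X \right)} = \sqrt{-7 + X}$ ($Z{\left(X \right)} = \sqrt{X - 7} = \sqrt{-7 + X}$)
$L{\left(b \right)} = 2 b \left(- \frac{12}{7} + b\right)$ ($L{\left(b \right)} = \left(b + b\right) \left(b - \frac{12}{7}\right) = 2 b \left(- \frac{12}{7} + b\right)$)
$124 + L{\left(-2 \right)} Z{\left(1 \right)} = 124 + \frac{2}{7} \left(-2\right) \left(-12 + 7 \left(-2\right)\right) \sqrt{-7 + 1} = 124 + \frac{2}{7} \left(-2\right) \left(-12 - 14\right) \sqrt{-6} = 124 + \frac{2}{7} \left(-2\right) \left(-26\right) i \sqrt{6} = 124 + \frac{104 i \sqrt{6}}{7}$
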